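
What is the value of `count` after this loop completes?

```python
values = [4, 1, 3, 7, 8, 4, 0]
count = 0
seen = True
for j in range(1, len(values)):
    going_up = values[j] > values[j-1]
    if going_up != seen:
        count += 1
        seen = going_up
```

Count direction changes in [4, 1, 3, 7, 8, 4, 0]
`count` takes the values: 0 → 1 → 2 → 3

Answer: 3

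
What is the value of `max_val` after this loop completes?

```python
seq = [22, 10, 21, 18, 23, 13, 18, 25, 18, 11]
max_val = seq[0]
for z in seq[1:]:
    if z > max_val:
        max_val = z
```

Maximum of [22, 10, 21, 18, 23, 13, 18, 25, 18, 11]
`max_val` takes the values: 22 → 23 → 25

Answer: 25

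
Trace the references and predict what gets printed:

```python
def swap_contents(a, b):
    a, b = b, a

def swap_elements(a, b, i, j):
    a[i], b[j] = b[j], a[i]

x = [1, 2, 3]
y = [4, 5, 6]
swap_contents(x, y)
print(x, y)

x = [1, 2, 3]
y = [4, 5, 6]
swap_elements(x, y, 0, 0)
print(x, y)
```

Key concept: parameter rebinding vs mutation.
Step by step:
`x = [1, 2, 3]` → x = [1, 2, 3]
`y = [4, 5, 6]` → y = [4, 5, 6]
`swap_contents(x, y)` → no visible change to tracked variables
`print(x, y)` → prints [1, 2, 3] [4, 5, 6]
`x = [1, 2, 3]` → x = [1, 2, 3]
`y = [4, 5, 6]` → y = [4, 5, 6]
`swap_elements(x, y, 0, 0)` → x = [4, 2, 3]; y = [1, 5, 6]
`print(x, y)` → prints [4, 2, 3] [1, 5, 6]

Answer:
[1, 2, 3] [4, 5, 6]
[4, 2, 3] [1, 5, 6]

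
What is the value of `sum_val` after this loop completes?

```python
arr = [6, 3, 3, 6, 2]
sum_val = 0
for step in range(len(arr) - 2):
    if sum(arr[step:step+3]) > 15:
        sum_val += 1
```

Count windows with sum > 15
`sum_val` takes the values: 0

Answer: 0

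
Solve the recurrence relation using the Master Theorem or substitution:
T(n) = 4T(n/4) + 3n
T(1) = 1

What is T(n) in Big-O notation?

By Master Theorem: a=4, b=4, f(n)=3n. Since log_4(4) = 1 and f(n) = Θ(n^1), Case 2 applies. T(n) = O(n log n).

Answer: O(n log n)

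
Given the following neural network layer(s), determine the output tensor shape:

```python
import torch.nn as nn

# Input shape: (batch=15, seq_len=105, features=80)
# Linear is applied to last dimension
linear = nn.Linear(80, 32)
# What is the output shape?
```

Input: (15, 105, 80) -> Output: (15, 105, 32)

Answer: (15, 105, 32)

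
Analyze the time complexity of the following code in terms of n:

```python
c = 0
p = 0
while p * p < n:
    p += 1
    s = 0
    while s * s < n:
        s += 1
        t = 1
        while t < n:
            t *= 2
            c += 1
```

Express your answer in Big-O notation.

Each loop level contributes: √n × √n × log n. Multiplying the contributions gives O(n log n).

Answer: O(n log n)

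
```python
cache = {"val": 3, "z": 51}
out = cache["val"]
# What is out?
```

Trace:
`cache = {"val": 3, "z": 51}` → cache = {'val': 3, 'z': 51}
`out = cache["val"]` → out = 3
So out = 3

Answer: 3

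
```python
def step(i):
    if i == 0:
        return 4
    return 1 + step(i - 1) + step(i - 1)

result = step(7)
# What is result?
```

step(i) = 1 + 2·step(i-1), step(0)=4. Closed form: (4+1)·2^7 - 1 = 639.

Answer: 639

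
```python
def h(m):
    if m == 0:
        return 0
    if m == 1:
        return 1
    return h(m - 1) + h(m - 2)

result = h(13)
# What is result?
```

Build up from base cases: h(0)=0, h(1)=1, h(2)=1, h(3)=2, h(4)=3, h(5)=5, h(6)=8, ..., h(13)=233

Answer: 233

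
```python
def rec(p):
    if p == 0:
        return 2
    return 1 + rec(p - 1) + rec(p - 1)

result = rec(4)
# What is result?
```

rec(p) = 1 + 2·rec(p-1), rec(0)=2. Closed form: (2+1)·2^4 - 1 = 47.

Answer: 47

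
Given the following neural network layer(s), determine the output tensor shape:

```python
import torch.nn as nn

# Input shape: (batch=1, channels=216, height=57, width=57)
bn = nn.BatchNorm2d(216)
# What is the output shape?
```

Input: (1, 216, 57, 57) -> Output: (1, 216, 57, 57)

Answer: (1, 216, 57, 57)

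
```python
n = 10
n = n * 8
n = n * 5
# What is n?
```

Trace:
`n = 10` → n = 10
`n = n * 8` → n = 80
`n = n * 5` → n = 400
So n = 400

Answer: 400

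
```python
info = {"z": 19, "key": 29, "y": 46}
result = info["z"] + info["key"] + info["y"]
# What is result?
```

Trace:
`info = {"z": 19, "key": 29, "y": 46}` → info = {'z': 19, 'key': 29, 'y': 46}
`result = info["z"] + info["key"] + info["y"]` → result = 94
So result = 94

Answer: 94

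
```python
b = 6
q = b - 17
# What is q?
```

Trace:
`b = 6` → b = 6
`q = b - 17` → q = -11
So q = -11

Answer: -11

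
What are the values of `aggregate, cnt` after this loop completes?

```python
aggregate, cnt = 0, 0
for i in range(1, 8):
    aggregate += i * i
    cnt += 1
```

Sum of squares and count
`aggregate, cnt` takes the values: (0, 0) → (1, 0) → (1, 1) → (5, 1) → (5, 2) → (14, 2) → (14, 3) → (30, 3) → (30, 4) → (55, 4) → (55, 5) → (91, 5) → (91, 6) → (140, 6) → (140, 7)

Answer: 140, 7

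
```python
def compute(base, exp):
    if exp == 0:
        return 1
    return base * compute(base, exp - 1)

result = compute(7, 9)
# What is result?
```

compute(7, 9) = 7 * 7 * 7 * 7 * 7 * 7 * 7 * 7 * 7 = 40353607

Answer: 40353607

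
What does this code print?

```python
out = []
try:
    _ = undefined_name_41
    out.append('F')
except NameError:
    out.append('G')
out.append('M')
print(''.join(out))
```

Execution trace: 'G' (except NameError) → 'M' (after the try/except). Output: GM

Answer: GM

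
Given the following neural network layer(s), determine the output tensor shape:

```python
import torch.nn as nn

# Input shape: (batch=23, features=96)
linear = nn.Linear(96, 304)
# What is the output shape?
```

Input: (23, 96) -> Output: (23, 304)

Answer: (23, 304)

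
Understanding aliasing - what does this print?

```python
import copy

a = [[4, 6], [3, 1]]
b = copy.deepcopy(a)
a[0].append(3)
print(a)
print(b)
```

Key concept: deep copy is fully independent.
Step by step:
`a = [[4, 6], [3, 1]]` → a = [[4, 6], [3, 1]]
`b = copy.deepcopy(a)` → b = [[4, 6], [3, 1]]
`a[0].append(3)` → a = [[4, 6, 3], [3, 1]]
`print(a)` → prints [[4, 6, 3], [3, 1]]
`print(b)` → prints [[4, 6], [3, 1]]

Answer:
[[4, 6, 3], [3, 1]]
[[4, 6], [3, 1]]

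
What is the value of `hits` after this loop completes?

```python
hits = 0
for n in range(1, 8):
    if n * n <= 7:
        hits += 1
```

Count numbers where n² ≤ 7
`hits` takes the values: 0 → 1 → 2

Answer: 2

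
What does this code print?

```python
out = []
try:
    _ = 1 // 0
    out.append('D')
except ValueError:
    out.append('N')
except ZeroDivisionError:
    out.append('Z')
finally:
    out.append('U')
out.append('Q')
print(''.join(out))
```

Execution trace: 'Z' (except ZeroDivisionError) → 'U' (finally) → 'Q' (after the try/except). Output: ZUQ

Answer: ZUQ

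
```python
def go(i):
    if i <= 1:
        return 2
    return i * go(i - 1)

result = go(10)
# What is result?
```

go(10) = 10 * 9 * 8 * 7 * 6 * 5 * 4 * 3 * 2 * 2 = 7257600

Answer: 7257600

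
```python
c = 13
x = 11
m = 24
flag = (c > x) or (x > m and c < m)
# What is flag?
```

Trace:
`c = 13` → c = 13
`x = 11` → x = 11
`m = 24` → m = 24
`flag = (c > x) or (x > m and c < m)` → flag = True
So flag = True

Answer: True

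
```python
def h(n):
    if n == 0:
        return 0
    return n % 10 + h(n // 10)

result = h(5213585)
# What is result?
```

Sum of digits of 5213585: 5 + 8 + 5 + 3 + 1 + 2 + 5 = 29

Answer: 29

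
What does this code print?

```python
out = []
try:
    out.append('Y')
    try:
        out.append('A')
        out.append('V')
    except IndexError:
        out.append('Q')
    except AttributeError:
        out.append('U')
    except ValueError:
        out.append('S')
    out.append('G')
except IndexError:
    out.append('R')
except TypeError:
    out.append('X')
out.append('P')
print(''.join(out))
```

Execution trace: 'Y' (try body) → 'A' (inner try body) → 'V' (inner try body, no exception) → 'G' (try body, no exception) → 'P' (after the try/except). Output: YAVGP

Answer: YAVGP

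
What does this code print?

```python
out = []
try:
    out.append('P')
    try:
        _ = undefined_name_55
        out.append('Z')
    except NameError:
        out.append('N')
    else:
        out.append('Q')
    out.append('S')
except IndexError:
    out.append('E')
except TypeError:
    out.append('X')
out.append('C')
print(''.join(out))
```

Execution trace: 'P' (try body) → 'N' (inner except NameError) → 'S' (try body, no exception) → 'C' (after the try/except). Output: PNSC

Answer: PNSC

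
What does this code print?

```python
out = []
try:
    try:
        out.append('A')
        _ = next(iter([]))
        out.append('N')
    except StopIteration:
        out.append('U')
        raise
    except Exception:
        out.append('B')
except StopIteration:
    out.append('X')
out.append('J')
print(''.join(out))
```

Execution trace: 'A' (inner try body) → 'U' (inner except StopIteration) → 'X' (outer except StopIteration) → 'J' (after the try/except). Output: AUXJ

Answer: AUXJ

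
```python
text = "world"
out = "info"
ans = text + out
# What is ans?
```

Trace:
`text = "world"` → text = 'world'
`out = "info"` → out = 'info'
`ans = text + out` → ans = 'worldinfo'
So ans = 'worldinfo'

Answer: 'worldinfo'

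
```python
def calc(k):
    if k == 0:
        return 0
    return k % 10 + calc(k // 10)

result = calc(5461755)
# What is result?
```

Sum of digits of 5461755: 5 + 5 + 7 + 1 + 6 + 4 + 5 = 33

Answer: 33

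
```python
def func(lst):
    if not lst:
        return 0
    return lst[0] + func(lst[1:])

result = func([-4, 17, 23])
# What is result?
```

(-4) + 17 + 23 + 0 = 36

Answer: 36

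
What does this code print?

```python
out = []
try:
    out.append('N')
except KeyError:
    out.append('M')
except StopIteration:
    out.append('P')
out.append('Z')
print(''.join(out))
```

Execution trace: 'N' (try body, no exception) → 'Z' (after the try/except). Output: NZ

Answer: NZ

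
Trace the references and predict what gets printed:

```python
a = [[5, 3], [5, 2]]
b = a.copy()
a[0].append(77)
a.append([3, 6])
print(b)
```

Key concept: shallow copy with nested lists.
Step by step:
`a = [[5, 3], [5, 2]]` → a = [[5, 3], [5, 2]]
`b = a.copy()` → b = [[5, 3], [5, 2]]
`a[0].append(77)` → a = [[5, 3, 77], [5, 2]]; b = [[5, 3, 77], [5, 2]]
`a.append([3, 6])` → a = [[5, 3, 77], [5, 2], [3, 6]]
`print(b)` → prints [[5, 3, 77], [5, 2]]

Answer: [[5, 3, 77], [5, 2]]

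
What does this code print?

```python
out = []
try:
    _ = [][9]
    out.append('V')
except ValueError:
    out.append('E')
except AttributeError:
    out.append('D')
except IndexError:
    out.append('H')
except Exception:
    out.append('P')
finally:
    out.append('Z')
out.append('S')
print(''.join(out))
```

Execution trace: 'H' (except IndexError) → 'Z' (finally) → 'S' (after the try/except). Output: HZS

Answer: HZS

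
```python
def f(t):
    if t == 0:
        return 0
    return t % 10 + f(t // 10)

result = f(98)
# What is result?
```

Sum of digits of 98: 8 + 9 = 17

Answer: 17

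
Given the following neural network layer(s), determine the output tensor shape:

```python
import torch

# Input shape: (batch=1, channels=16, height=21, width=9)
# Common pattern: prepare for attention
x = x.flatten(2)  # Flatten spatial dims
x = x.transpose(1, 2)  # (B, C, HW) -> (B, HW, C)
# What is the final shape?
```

Input: (1, 16, 21, 9) -> after flatten(2): (1, 16, 189) -> Output: (1, 189, 16)

Answer: (1, 189, 16)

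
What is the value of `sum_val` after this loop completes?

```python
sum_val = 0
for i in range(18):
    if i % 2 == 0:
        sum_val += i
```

Sum of even numbers 0 to 17
`sum_val` takes the values: 0 → 2 → 6 → 12 → 20 → 30 → 42 → 56 → 72

Answer: 72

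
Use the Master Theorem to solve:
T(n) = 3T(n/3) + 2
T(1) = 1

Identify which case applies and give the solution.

a=3, b=3, f(n)=2. log_3(3) = 1. Since c=0 < 1, Case 1 applies: T(n) = Θ(n^log_b(a)) = O(n).

Answer: O(n) - Case 1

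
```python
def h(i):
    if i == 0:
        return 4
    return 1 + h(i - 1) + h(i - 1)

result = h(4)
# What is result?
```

h(i) = 1 + 2·h(i-1), h(0)=4. Closed form: (4+1)·2^4 - 1 = 79.

Answer: 79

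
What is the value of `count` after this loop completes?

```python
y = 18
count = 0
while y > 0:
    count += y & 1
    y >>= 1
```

Count set bits in 18 (binary: 0b10010)
`count` takes the values: 0 → 1 → 2

Answer: 2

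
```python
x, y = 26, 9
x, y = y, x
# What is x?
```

Trace:
`x, y = 26, 9` → x = 26; y = 9
`x, y = y, x` → x = 9; y = 26
So x = 9

Answer: 9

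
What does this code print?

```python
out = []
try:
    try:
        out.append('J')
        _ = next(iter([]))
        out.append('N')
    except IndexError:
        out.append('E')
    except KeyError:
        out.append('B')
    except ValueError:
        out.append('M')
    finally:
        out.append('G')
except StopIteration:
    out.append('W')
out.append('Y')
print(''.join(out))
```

Execution trace: 'J' (try body) → 'G' (finally) → 'W' (outer except StopIteration) → 'Y' (after the try/except). Output: JGWY

Answer: JGWY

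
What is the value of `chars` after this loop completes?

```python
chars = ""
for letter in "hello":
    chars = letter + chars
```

Reverse 'hello'
`chars` takes the values: "" → "h" → "eh" → "leh" → "lleh" → "olleh"

Answer: "olleh"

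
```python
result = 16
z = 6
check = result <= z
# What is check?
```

Trace:
`result = 16` → result = 16
`z = 6` → z = 6
`check = result <= z` → check = False
So check = False

Answer: False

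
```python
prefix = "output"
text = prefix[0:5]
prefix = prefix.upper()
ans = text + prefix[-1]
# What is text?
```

Trace:
`prefix = "output"` → prefix = 'output'
`text = prefix[0:5]` → text = 'outpu'
`prefix = prefix.upper()` → prefix = 'OUTPUT'
`ans = text + prefix[-1]` → ans = 'outpuT'
So text = 'outpu'

Answer: 'outpu'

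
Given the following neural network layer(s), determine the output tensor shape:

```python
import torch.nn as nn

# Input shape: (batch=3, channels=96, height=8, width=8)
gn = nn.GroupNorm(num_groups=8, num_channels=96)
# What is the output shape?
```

Input: (3, 96, 8, 8) -> Output: (3, 96, 8, 8)

Answer: (3, 96, 8, 8)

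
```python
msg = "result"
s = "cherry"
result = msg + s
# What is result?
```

Trace:
`msg = "result"` → msg = 'result'
`s = "cherry"` → s = 'cherry'
`result = msg + s` → result = 'resultcherry'
So result = 'resultcherry'

Answer: 'resultcherry'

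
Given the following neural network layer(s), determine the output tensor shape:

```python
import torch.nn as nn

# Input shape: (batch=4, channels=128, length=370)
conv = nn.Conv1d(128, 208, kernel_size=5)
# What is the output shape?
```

Input: (4, 128, 370) -> Output: (4, 208, 366)

Answer: (4, 208, 366)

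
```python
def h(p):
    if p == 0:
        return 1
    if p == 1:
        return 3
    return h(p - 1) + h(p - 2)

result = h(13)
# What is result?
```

Build up from base cases: h(0)=1, h(1)=3, h(2)=4, h(3)=7, h(4)=11, h(5)=18, h(6)=29, ..., h(13)=843

Answer: 843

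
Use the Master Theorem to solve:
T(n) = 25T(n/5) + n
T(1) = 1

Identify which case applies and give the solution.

a=25, b=5, f(n)=n. log_5(25) = 2. Since c=1 < 2, Case 1 applies: T(n) = Θ(n^log_b(a)) = O(n^2).

Answer: O(n^2) - Case 1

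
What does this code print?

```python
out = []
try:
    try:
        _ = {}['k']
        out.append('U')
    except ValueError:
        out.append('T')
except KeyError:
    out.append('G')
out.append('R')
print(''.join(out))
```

Execution trace: 'G' (outer except KeyError) → 'R' (after the try/except). Output: GR

Answer: GR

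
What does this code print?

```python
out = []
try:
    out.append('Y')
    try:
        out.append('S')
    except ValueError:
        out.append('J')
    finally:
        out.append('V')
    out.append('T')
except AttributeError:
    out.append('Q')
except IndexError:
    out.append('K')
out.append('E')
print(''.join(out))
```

Execution trace: 'Y' (try body) → 'S' (inner try body, no exception) → 'V' (inner finally) → 'T' (try body, no exception) → 'E' (after the try/except). Output: YSVTE

Answer: YSVTE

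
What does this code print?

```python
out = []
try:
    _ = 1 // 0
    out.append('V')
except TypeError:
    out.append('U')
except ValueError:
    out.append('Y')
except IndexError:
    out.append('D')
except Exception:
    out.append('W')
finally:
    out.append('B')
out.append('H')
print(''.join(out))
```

Execution trace: 'W' (except Exception) → 'B' (finally) → 'H' (after the try/except). Output: WBH

Answer: WBH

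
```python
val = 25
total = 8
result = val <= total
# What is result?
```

Trace:
`val = 25` → val = 25
`total = 8` → total = 8
`result = val <= total` → result = False
So result = False

Answer: False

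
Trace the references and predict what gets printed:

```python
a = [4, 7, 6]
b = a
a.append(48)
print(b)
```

Key concept: basic list aliasing.
Step by step:
`a = [4, 7, 6]` → a = [4, 7, 6]
`b = a` → b = [4, 7, 6] (same object as a)
`a.append(48)` → a = [4, 7, 6, 48] (same object as b); b = [4, 7, 6, 48] (same object as a)
`print(b)` → prints [4, 7, 6, 48]

Answer: [4, 7, 6, 48]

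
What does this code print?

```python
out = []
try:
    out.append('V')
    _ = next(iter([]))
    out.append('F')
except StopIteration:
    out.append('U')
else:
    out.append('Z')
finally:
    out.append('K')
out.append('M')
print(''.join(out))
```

Execution trace: 'V' (try body) → 'U' (except StopIteration) → 'K' (finally) → 'M' (after the try/except). Output: VUKM

Answer: VUKM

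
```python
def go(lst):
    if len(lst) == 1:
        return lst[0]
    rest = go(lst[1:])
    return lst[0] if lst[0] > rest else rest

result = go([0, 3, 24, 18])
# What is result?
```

Recursive max over [0, 3, 24, 18] = 24

Answer: 24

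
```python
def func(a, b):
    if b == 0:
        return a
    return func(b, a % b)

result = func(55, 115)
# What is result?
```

func(55, 115) -> func(115, 55) -> func(55, 5) -> func(5, 0) -> 5

Answer: 5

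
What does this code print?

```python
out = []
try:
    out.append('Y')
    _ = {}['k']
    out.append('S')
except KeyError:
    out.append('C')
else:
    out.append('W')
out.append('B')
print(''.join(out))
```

Execution trace: 'Y' (try body) → 'C' (except KeyError) → 'B' (after the try/except). Output: YCB

Answer: YCB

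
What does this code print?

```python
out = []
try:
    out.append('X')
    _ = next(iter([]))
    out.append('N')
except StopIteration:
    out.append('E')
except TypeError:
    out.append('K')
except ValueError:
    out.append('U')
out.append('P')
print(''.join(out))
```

Execution trace: 'X' (try body) → 'E' (except StopIteration) → 'P' (after the try/except). Output: XEP

Answer: XEP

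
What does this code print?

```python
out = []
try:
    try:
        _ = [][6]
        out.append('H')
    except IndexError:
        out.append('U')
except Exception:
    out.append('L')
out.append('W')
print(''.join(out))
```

Execution trace: 'U' (inner except IndexError) → 'W' (after the try/except). Output: UW

Answer: UW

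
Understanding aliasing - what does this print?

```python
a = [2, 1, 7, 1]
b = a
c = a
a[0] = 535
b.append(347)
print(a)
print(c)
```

Key concept: multiple aliases.
Step by step:
`a = [2, 1, 7, 1]` → a = [2, 1, 7, 1]
`b = a` → b = [2, 1, 7, 1] (same object as a)
`c = a` → c = [2, 1, 7, 1] (same object as a, b)
`a[0] = 535` → a = [535, 1, 7, 1] (same object as b, c); b = [535, 1, 7, 1] (same object as a, c); c = [535, 1, 7, 1] (same object as a, b)
`b.append(347)` → a = [535, 1, 7, 1, 347] (same object as b, c); b = [535, 1, 7, 1, 347] (same object as a, c); c = [535, 1, 7, 1, 347] (same object as a, b)
`print(a)` → prints [535, 1, 7, 1, 347]
`print(c)` → prints [535, 1, 7, 1, 347]

Answer:
[535, 1, 7, 1, 347]
[535, 1, 7, 1, 347]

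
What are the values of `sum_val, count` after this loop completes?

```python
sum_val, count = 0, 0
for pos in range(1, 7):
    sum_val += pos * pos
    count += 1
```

Sum of squares and count
`sum_val, count` takes the values: (0, 0) → (1, 0) → (1, 1) → (5, 1) → (5, 2) → (14, 2) → (14, 3) → (30, 3) → (30, 4) → (55, 4) → (55, 5) → (91, 5) → (91, 6)

Answer: 91, 6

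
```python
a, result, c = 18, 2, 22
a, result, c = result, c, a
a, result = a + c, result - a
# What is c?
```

Trace:
`a, result, c = 18, 2, 22` → a = 18; result = 2; c = 22
`a, result, c = result, c, a` → a = 2; result = 22; c = 18
`a, result = a + c, result - a` → a = 20; result = 20
So c = 18

Answer: 18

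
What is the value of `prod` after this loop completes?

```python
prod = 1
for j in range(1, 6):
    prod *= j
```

5! = 120
`prod` takes the values: 1 → 2 → 6 → 24 → 120

Answer: 120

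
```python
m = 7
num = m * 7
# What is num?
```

Trace:
`m = 7` → m = 7
`num = m * 7` → num = 49
So num = 49

Answer: 49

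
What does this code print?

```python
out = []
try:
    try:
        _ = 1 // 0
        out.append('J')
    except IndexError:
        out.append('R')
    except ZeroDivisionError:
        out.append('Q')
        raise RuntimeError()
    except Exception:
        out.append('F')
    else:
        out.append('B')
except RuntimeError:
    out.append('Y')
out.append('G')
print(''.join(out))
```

Execution trace: 'Q' (inner except ZeroDivisionError) → 'Y' (outer except RuntimeError) → 'G' (after the try/except). Output: QYG

Answer: QYG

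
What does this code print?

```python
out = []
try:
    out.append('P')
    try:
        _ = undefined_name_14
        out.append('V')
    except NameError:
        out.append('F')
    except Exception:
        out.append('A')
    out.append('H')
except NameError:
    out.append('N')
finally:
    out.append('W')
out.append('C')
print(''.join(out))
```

Execution trace: 'P' (try body) → 'F' (inner except NameError) → 'H' (try body, no exception) → 'W' (finally) → 'C' (after the try/except). Output: PFHWC

Answer: PFHWC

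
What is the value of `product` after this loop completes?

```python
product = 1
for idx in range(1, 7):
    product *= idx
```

6! = 720
`product` takes the values: 1 → 2 → 6 → 24 → 120 → 720

Answer: 720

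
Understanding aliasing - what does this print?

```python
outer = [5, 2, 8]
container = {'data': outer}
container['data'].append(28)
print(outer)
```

Key concept: dict holds reference to list.
Step by step:
`outer = [5, 2, 8]` → outer = [5, 2, 8]
`container = {'data': outer}` → container = {'data': [5, 2, 8]}
`container['data'].append(28)` → outer = [5, 2, 8, 28]; container = {'data': [5, 2, 8, 28]}
`print(outer)` → prints [5, 2, 8, 28]

Answer: [5, 2, 8, 28]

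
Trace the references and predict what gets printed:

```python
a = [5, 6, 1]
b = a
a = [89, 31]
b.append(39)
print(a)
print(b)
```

Key concept: rebinding vs mutation: a is rebound to a new list, b still points at the original.
Step by step:
`a = [5, 6, 1]` → a = [5, 6, 1]
`b = a` → b = [5, 6, 1] (same object as a)
`a = [89, 31]` → a = [89, 31]
`b.append(39)` → b = [5, 6, 1, 39]
`print(a)` → prints [89, 31]
`print(b)` → prints [5, 6, 1, 39]

Answer:
[89, 31]
[5, 6, 1, 39]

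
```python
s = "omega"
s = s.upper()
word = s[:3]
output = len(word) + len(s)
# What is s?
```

Trace:
`s = "omega"` → s = 'omega'
`s = s.upper()` → s = 'OMEGA'
`word = s[:3]` → word = 'OME'
`output = len(word) + len(s)` → output = 8
So s = 'OMEGA'

Answer: 'OMEGA'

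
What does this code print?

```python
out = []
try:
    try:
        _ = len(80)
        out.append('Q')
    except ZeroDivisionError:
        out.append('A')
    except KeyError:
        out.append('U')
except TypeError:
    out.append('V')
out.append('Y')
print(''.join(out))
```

Execution trace: 'V' (outer except TypeError) → 'Y' (after the try/except). Output: VY

Answer: VY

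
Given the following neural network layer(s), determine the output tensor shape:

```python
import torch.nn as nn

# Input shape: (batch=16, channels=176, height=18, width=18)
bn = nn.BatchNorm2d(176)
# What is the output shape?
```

Input: (16, 176, 18, 18) -> Output: (16, 176, 18, 18)

Answer: (16, 176, 18, 18)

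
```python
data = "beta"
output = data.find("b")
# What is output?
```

Trace:
`data = "beta"` → data = 'beta'
`output = data.find("b")` → output = 0
So output = 0

Answer: 0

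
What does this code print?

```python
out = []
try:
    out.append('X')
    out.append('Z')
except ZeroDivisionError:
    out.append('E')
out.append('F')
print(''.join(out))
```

Execution trace: 'X' (try body) → 'Z' (try body, no exception) → 'F' (after the try/except). Output: XZF

Answer: XZF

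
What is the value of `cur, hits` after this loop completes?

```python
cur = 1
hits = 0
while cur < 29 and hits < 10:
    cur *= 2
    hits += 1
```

Double until >= 29 or 10 iterations
`cur, hits` takes the values: (1, 0) → (2, 0) → (2, 1) → (4, 1) → (4, 2) → (8, 2) → (8, 3) → (16, 3) → (16, 4) → (32, 4) → (32, 5)

Answer: 32, 5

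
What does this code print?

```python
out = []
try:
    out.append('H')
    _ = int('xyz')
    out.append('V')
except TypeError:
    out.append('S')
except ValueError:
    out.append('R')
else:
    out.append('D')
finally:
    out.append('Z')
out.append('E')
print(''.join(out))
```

Execution trace: 'H' (try body) → 'R' (except ValueError) → 'Z' (finally) → 'E' (after the try/except). Output: HRZE

Answer: HRZE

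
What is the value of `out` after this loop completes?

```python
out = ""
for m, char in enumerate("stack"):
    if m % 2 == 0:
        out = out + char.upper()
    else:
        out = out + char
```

Uppercase even positions in 'stack'
`out` takes the values: "" → "S" → "St" → "StA" → "StAc" → "StAcK"

Answer: "StAcK"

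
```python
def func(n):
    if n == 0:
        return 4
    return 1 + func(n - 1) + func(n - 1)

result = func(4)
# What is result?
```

func(n) = 1 + 2·func(n-1), func(0)=4. Closed form: (4+1)·2^4 - 1 = 79.

Answer: 79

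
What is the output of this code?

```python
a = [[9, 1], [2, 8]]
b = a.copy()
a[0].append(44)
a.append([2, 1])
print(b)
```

Key concept: shallow copy with nested lists.
Step by step:
`a = [[9, 1], [2, 8]]` → a = [[9, 1], [2, 8]]
`b = a.copy()` → b = [[9, 1], [2, 8]]
`a[0].append(44)` → a = [[9, 1, 44], [2, 8]]; b = [[9, 1, 44], [2, 8]]
`a.append([2, 1])` → a = [[9, 1, 44], [2, 8], [2, 1]]
`print(b)` → prints [[9, 1, 44], [2, 8]]

Answer: [[9, 1, 44], [2, 8]]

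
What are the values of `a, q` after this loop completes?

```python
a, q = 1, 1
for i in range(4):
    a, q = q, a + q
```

Fibonacci: after 4 iterations
`a, q` takes the values: (1, 1) → (1, 2) → (2, 3) → (3, 5) → (5, 8)

Answer: 5, 8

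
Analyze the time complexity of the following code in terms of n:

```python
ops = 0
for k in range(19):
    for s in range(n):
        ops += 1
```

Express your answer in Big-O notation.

Each loop level contributes: 1 × n. Multiplying the contributions gives O(n).

Answer: O(n)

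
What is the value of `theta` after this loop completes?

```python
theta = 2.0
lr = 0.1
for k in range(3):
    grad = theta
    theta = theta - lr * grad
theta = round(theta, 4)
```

Gradient descent: w = 2.0 * (1 - 0.1)^3
`theta` takes the values: 2.0 → 1.8 → 1.62 → 1.458

Answer: 1.458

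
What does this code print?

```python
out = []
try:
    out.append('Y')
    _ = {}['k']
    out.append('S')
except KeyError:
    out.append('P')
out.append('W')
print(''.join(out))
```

Execution trace: 'Y' (try body) → 'P' (except KeyError) → 'W' (after the try/except). Output: YPW

Answer: YPW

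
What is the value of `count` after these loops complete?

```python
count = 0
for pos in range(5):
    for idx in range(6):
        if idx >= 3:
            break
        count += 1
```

Inner breaks at 3, outer runs 5 times
`count` takes the values: 0 → 1 → 2 → 3 → 4 → 5 → 6 → 7 → 8 → 9 → 10 → 11 → 12 → 13 → 14 → 15

Answer: 15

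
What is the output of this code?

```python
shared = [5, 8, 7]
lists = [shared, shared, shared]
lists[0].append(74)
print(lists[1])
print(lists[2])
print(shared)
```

Key concept: list of same reference.
Step by step:
`shared = [5, 8, 7]` → shared = [5, 8, 7]
`lists = [shared, shared, shared]` → lists = [[5, 8, 7], [5, 8, 7], [5, 8, 7]]
`lists[0].append(74)` → shared = [5, 8, 7, 74]; lists = [[5, 8, 7, 74], [5, 8, 7, 74], [5, 8, 7, 74]]
`print(lists[1])` → prints [5, 8, 7, 74]
`print(lists[2])` → prints [5, 8, 7, 74]
`print(shared)` → prints [5, 8, 7, 74]

Answer:
[5, 8, 7, 74]
[5, 8, 7, 74]
[5, 8, 7, 74]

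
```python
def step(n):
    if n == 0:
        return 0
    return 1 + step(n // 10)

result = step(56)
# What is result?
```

Count of digits of 56: 2

Answer: 2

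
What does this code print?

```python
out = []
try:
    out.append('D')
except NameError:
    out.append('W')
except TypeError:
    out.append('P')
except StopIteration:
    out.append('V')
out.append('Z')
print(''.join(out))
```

Execution trace: 'D' (try body, no exception) → 'Z' (after the try/except). Output: DZ

Answer: DZ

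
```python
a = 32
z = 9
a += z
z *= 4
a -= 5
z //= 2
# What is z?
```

Trace:
`a = 32` → a = 32
`z = 9` → z = 9
`a += z` → a = 41
`z *= 4` → z = 36
`a -= 5` → a = 36
`z //= 2` → z = 18
So z = 18

Answer: 18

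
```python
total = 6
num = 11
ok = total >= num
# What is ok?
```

Trace:
`total = 6` → total = 6
`num = 11` → num = 11
`ok = total >= num` → ok = False
So ok = False

Answer: False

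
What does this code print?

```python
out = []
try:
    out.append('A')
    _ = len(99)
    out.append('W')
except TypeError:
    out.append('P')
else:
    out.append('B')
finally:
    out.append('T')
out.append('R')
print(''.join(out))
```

Execution trace: 'A' (try body) → 'P' (except TypeError) → 'T' (finally) → 'R' (after the try/except). Output: APTR

Answer: APTR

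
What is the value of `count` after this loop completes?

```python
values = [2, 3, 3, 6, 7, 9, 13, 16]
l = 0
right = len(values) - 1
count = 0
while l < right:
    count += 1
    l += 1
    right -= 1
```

Iterations until pointers meet (list length 8)
`count` takes the values: 0 → 1 → 2 → 3 → 4

Answer: 4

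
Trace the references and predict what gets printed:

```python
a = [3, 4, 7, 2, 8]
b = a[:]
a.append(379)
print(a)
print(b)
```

Key concept: slice [:] creates copy.
Step by step:
`a = [3, 4, 7, 2, 8]` → a = [3, 4, 7, 2, 8]
`b = a[:]` → b = [3, 4, 7, 2, 8]
`a.append(379)` → a = [3, 4, 7, 2, 8, 379]
`print(a)` → prints [3, 4, 7, 2, 8, 379]
`print(b)` → prints [3, 4, 7, 2, 8]

Answer:
[3, 4, 7, 2, 8, 379]
[3, 4, 7, 2, 8]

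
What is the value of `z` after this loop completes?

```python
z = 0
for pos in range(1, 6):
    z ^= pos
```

XOR of 1 to 5
`z` takes the values: 0 → 1 → 3 → 0 → 4 → 1

Answer: 1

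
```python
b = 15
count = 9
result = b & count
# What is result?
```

Trace:
`b = 15` → b = 15
`count = 9` → count = 9
`result = b & count` → result = 9
So result = 9

Answer: 9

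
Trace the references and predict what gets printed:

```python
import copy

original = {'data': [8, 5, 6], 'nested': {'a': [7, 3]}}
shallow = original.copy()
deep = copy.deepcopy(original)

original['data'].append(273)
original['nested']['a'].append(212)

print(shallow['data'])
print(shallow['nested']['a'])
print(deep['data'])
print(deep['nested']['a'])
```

Key concept: comparing shallow vs deep copy.
Step by step:
`original = {'data': [8, 5, 6], 'nested': {'a': [7, 3]}}` → original = {'data': [8, 5, 6], 'nested': {'a': [7, 3]}}
`shallow = original.copy()` → shallow = {'data': [8, 5, 6], 'nested': {'a': [7, 3]}}
`deep = copy.deepcopy(original)` → deep = {'data': [8, 5, 6], 'nested': {'a': [7, 3]}}
`original['data'].append(273)` → original = {'data': [8, 5, 6, 273], 'nested': {'a': [7, 3]}}; shallow = {'data': [8, 5, 6, 273], 'nested': {'a': [7, 3]}}
`original['nested']['a'].append(212)` → original = {'data': [8, 5, 6, 273], 'nested': {'a': [7, 3, 212]}}; shallow = {'data': [8, 5, 6, 273], 'nested': {'a': [7, 3, 212]}}
`print(shallow['data'])` → prints [8, 5, 6, 273]
`print(shallow['nested']['a'])` → prints [7, 3, 212]
`print(deep['data'])` → prints [8, 5, 6]
`print(deep['nested']['a'])` → prints [7, 3]

Answer:
[8, 5, 6, 273]
[7, 3, 212]
[8, 5, 6]
[7, 3]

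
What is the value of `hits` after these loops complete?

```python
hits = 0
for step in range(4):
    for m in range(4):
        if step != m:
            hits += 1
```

4² - 4 (exclude diagonal)
`hits` takes the values: 0 → 1 → 2 → 3 → 4 → 5 → 6 → 7 → 8 → 9 → 10 → 11 → 12

Answer: 12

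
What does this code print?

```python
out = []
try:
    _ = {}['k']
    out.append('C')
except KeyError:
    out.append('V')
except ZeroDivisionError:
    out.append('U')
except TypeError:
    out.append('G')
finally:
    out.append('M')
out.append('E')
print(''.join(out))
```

Execution trace: 'V' (except KeyError) → 'M' (finally) → 'E' (after the try/except). Output: VME

Answer: VME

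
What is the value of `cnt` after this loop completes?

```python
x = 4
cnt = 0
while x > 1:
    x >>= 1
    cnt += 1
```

Count right shifts until 1
`cnt` takes the values: 0 → 1 → 2

Answer: 2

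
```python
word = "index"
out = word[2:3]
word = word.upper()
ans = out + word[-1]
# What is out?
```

Trace:
`word = "index"` → word = 'index'
`out = word[2:3]` → out = 'd'
`word = word.upper()` → word = 'INDEX'
`ans = out + word[-1]` → ans = 'dX'
So out = 'd'

Answer: 'd'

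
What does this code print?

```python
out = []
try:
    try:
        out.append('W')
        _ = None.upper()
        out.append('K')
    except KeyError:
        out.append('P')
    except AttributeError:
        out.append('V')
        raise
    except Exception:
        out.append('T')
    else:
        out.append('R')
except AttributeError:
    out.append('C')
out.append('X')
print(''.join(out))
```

Execution trace: 'W' (inner try body) → 'V' (inner except AttributeError) → 'C' (outer except AttributeError) → 'X' (after the try/except). Output: WVCX

Answer: WVCX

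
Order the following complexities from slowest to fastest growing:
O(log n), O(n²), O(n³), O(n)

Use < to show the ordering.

Ordered by growth rate: O(log n) < O(n) < O(n²) < O(n³)

Answer: O(log n) < O(n) < O(n²) < O(n³)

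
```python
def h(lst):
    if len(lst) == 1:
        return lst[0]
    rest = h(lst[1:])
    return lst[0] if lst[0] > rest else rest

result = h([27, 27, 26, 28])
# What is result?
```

Recursive max over [27, 27, 26, 28] = 28

Answer: 28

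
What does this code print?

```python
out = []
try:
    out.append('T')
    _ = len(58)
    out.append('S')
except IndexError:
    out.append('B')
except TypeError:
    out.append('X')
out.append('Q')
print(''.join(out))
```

Execution trace: 'T' (try body) → 'X' (except TypeError) → 'Q' (after the try/except). Output: TXQ

Answer: TXQ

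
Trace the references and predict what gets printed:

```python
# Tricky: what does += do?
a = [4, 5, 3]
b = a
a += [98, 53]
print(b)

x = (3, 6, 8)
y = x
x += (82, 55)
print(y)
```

Key concept: += behavior differs for mutable vs immutable.
Step by step:
`a = [4, 5, 3]` → a = [4, 5, 3]
`b = a` → b = [4, 5, 3] (same object as a)
`a += [98, 53]` → a = [4, 5, 3, 98, 53] (same object as b); b = [4, 5, 3, 98, 53] (same object as a)
`print(b)` → prints [4, 5, 3, 98, 53]
`x = (3, 6, 8)` → x = (3, 6, 8)
`y = x` → y = (3, 6, 8)
`x += (82, 55)` → x = (3, 6, 8, 82, 55)
`print(y)` → prints (3, 6, 8)

Answer:
[4, 5, 3, 98, 53]
(3, 6, 8)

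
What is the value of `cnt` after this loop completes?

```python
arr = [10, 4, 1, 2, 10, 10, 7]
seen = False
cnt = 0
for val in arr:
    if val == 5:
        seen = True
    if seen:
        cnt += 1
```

Count elements after first 5 in [10, 4, 1, 2, 10, 10, 7]
`cnt` takes the values: 0

Answer: 0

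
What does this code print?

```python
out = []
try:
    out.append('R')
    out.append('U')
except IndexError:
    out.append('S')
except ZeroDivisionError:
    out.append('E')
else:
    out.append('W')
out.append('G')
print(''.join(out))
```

Execution trace: 'R' (try body) → 'U' (try body, no exception) → 'W' (else) → 'G' (after the try/except). Output: RUWG

Answer: RUWG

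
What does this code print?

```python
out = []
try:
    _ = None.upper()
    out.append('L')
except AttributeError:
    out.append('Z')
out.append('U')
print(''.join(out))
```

Execution trace: 'Z' (except AttributeError) → 'U' (after the try/except). Output: ZU

Answer: ZU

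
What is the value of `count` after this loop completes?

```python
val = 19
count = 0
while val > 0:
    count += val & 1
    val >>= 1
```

Count set bits in 19 (binary: 0b10011)
`count` takes the values: 0 → 1 → 2 → 3

Answer: 3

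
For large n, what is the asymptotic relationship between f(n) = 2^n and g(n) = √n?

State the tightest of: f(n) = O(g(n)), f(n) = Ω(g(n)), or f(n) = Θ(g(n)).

2^n vs √n: f(n) = Ω(g(n)) but not O(g(n)) — 2^n grows strictly faster than √n.

Answer: f(n) = Ω(g(n)) but not O(g(n)) — 2^n grows strictly faster than √n.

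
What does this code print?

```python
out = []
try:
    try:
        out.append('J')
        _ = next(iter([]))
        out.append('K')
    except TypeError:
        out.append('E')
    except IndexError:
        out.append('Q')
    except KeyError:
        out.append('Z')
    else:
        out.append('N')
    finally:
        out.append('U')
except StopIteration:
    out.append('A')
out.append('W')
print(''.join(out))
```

Execution trace: 'J' (try body) → 'U' (finally) → 'A' (outer except StopIteration) → 'W' (after the try/except). Output: JUAW

Answer: JUAW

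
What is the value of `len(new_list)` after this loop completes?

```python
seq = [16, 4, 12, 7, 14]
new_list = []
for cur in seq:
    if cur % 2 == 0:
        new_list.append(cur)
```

Count even numbers in [16, 4, 12, 7, 14]
`new_list` takes the values: [] → [16] → [16, 4] → [16, 4, 12] → [16, 4, 12, 14]
So `len(new_list)` = 4

Answer: 4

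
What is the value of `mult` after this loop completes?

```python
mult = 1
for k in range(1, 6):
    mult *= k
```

5! = 120
`mult` takes the values: 1 → 2 → 6 → 24 → 120

Answer: 120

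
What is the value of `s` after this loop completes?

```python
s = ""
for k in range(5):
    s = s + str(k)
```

Concatenate digits 0 to 4
`s` takes the values: "" → "0" → "01" → "012" → "0123" → "01234"

Answer: "01234"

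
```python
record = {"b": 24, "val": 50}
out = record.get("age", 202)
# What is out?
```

Trace:
`record = {"b": 24, "val": 50}` → record = {'b': 24, 'val': 50}
`out = record.get("age", 202)` → out = 202
So out = 202

Answer: 202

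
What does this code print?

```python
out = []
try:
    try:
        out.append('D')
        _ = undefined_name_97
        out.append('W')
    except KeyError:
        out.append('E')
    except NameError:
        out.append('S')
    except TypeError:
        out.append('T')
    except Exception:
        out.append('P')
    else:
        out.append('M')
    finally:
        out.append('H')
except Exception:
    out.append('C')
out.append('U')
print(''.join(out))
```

Execution trace: 'D' (inner try body) → 'S' (inner except NameError) → 'H' (inner finally) → 'U' (after the try/except). Output: DSHU

Answer: DSHU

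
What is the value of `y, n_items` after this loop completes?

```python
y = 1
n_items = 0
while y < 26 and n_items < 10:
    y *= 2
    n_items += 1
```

Double until >= 26 or 10 iterations
`y, n_items` takes the values: (1, 0) → (2, 0) → (2, 1) → (4, 1) → (4, 2) → (8, 2) → (8, 3) → (16, 3) → (16, 4) → (32, 4) → (32, 5)

Answer: 32, 5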